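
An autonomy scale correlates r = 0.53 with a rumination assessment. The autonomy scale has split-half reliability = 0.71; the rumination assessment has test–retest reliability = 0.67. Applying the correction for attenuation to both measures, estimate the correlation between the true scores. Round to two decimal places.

r_true = r_obs / √(r_xx · r_yy) = 0.53 / √(0.71 × 0.67) = 0.53 / √0.4757 = 0.53 / 0.6897 ≈ 0.77.

0.77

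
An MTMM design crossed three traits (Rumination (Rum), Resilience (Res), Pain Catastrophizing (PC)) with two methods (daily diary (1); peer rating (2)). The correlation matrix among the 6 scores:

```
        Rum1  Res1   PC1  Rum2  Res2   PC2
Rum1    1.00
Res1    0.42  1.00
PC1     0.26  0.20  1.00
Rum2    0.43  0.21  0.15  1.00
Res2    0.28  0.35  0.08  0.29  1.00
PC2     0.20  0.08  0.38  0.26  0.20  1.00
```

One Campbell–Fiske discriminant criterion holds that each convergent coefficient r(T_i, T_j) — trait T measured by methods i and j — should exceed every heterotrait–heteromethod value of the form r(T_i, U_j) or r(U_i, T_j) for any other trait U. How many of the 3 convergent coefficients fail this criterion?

0

Convergent coefficients and their comparison sets:
Rum (methods 1·2): 0.43 vs {0.28, 0.21, 0.20, 0.15} → pass.
Res (methods 1·2): 0.35 vs {0.21, 0.28, 0.08, 0.08} → pass.
PC (methods 1·2): 0.38 vs {0.15, 0.20, 0.08, 0.08} → pass.
0 of 3 fail.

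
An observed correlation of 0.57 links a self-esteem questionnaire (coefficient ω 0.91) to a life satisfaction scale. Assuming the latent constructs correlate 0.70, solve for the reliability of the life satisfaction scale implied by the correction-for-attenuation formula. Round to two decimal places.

r_true = r_obs / √(r_xx · r_yy) ⇒ 0.70 = 0.57 / √(0.91 · r_yy).
√(0.91 · r_yy) = 0.57 / 0.70 = 0.8143; 0.91 · r_yy = 0.6631; r_yy = 0.6631 / 0.91 ≈ 0.73.

0.73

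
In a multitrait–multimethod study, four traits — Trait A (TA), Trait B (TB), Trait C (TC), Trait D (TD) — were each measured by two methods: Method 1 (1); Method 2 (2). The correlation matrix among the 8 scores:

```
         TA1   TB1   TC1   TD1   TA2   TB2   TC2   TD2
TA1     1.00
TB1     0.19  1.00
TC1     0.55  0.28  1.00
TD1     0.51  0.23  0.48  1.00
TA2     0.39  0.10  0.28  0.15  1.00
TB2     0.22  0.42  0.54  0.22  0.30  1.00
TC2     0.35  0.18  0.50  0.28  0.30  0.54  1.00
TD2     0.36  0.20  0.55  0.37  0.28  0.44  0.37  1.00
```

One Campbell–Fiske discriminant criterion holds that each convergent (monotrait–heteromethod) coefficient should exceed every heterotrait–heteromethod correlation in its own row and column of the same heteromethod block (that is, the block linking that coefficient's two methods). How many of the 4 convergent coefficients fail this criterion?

3

Convergent coefficients and their comparison sets:
TA (methods 1·2): 0.39 vs {0.22, 0.10, 0.35, 0.28, 0.36, 0.15} → pass.
TB (methods 1·2): 0.42 vs {0.10, 0.22, 0.18, 0.54, 0.20, 0.22} → fail.
TC (methods 1·2): 0.50 vs {0.28, 0.35, 0.54, 0.18, 0.55, 0.28} → fail.
TD (methods 1·2): 0.37 vs {0.15, 0.36, 0.22, 0.20, 0.28, 0.55} → fail.
3 of 4 fail.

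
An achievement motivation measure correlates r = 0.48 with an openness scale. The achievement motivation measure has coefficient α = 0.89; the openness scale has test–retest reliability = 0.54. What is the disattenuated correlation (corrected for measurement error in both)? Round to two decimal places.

r_true = r_obs / √(r_xx · r_yy) = 0.48 / √(0.89 × 0.54) = 0.48 / √0.4806 = 0.48 / 0.6933 ≈ 0.69.

0.69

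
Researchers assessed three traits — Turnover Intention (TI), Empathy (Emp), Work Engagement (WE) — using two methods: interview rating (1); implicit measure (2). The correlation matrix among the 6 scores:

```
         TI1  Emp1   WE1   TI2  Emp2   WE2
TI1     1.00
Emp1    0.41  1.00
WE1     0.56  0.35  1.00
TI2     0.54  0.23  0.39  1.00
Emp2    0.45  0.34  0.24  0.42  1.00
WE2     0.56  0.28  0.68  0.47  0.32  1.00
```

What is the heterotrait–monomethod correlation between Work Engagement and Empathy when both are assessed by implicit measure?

Different traits, same method: r(WE2, Emp2) = 0.32.

0.32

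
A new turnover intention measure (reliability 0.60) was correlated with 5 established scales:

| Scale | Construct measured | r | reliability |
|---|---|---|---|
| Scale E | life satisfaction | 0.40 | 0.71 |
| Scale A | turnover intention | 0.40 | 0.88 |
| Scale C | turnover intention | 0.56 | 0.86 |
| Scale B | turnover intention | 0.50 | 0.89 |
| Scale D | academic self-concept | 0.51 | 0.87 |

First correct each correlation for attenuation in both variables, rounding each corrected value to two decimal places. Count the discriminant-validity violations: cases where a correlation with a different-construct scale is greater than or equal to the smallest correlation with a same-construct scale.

2

Disattenuated r (r / √(r_scale · r_new)):
  Scale E (disc): 0.40 / √(0.71·0.60) = 0.61
  Scale A (conv): 0.40 / √(0.88·0.60) = 0.55
  Scale C (conv): 0.56 / √(0.86·0.60) = 0.78
  Scale B (conv): 0.50 / √(0.89·0.60) = 0.68
  Scale D (disc): 0.51 / √(0.87·0.60) = 0.71
Smallest convergent = 0.55. Discriminant values: 0.61, 0.71; count ≥ 0.55 → 2.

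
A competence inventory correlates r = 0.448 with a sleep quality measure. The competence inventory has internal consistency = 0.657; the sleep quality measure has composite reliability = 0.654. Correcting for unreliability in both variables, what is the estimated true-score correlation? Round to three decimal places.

r_true = r_obs / √(r_xx · r_yy) = 0.448 / √(0.657 × 0.654) = 0.448 / √0.429678 = 0.448 / 0.6555 ≈ 0.683.

0.683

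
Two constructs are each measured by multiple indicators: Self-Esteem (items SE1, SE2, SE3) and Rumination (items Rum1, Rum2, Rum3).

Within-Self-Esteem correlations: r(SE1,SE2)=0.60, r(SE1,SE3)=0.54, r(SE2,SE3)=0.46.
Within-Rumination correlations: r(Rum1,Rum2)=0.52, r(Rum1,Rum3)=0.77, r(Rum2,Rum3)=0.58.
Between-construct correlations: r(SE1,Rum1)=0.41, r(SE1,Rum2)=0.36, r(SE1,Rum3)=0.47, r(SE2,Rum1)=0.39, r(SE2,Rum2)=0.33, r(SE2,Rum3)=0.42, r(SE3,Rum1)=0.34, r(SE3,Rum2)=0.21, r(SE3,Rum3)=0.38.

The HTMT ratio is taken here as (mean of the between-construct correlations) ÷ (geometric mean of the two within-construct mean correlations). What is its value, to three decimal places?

Between-construct mean = 3.31/9 = 0.3678.
Mean within-SE = 1.60/3 = 0.5333; mean within-Rum = 1.87/3 = 0.6233.
Geometric mean = √(0.5333 × 0.6233) = 0.5765.
HTMT = 0.3678 / 0.5765 = 0.638.

0.638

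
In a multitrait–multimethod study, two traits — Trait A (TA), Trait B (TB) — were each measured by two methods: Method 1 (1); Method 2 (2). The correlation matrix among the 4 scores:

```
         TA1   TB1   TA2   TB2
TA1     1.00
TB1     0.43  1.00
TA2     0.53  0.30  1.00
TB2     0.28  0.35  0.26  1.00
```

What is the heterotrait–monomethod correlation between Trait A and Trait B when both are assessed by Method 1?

Different traits, same method: r(TA1, TB1) = 0.43.

0.43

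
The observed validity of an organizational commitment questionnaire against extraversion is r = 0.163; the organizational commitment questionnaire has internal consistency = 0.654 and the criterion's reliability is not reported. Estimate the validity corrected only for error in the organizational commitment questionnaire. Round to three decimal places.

Single correction: r_c = r_obs / √r_xx = 0.163 / √0.654 = 0.163 / 0.8087 ≈ 0.202.

0.202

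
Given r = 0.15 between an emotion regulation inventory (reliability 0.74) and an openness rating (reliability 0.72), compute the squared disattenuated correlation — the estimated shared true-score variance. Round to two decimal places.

Disattenuated r = 0.15 / √(0.74 × 0.72) = 0.15 / 0.7299 = 0.2055.
Shared true-score variance = 0.2055² = 0.0422 ≈ 0.04.

0.04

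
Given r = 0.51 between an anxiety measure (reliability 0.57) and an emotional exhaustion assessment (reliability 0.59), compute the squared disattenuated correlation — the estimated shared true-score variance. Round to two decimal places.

Disattenuated r = 0.51 / √(0.57 × 0.59) = 0.51 / 0.5799 = 0.8795.
Shared true-score variance = 0.8795² = 0.7735 ≈ 0.77.

0.77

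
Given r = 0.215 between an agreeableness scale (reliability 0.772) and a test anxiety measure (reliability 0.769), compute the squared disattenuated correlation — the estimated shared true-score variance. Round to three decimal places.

0.078

Disattenuated r = 0.215 / √(0.772 × 0.769) = 0.215 / 0.7705 = 0.2790.
Shared true-score variance = 0.2790² = 0.0778 ≈ 0.078.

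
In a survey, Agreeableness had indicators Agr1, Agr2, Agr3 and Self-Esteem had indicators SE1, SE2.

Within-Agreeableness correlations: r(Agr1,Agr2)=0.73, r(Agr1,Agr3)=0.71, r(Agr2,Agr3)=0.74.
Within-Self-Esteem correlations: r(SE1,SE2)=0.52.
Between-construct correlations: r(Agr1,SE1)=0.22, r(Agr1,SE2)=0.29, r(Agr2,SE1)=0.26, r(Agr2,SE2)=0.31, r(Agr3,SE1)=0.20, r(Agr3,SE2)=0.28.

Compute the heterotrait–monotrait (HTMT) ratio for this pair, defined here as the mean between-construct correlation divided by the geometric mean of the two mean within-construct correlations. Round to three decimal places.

0.423

Between-construct mean = 1.56/6 = 0.2600.
Mean within-Agr = 2.18/3 = 0.7267; mean within-SE = 0.52/1 = 0.5200.
Geometric mean = √(0.7267 × 0.5200) = 0.6147.
HTMT = 0.2600 / 0.6147 = 0.423.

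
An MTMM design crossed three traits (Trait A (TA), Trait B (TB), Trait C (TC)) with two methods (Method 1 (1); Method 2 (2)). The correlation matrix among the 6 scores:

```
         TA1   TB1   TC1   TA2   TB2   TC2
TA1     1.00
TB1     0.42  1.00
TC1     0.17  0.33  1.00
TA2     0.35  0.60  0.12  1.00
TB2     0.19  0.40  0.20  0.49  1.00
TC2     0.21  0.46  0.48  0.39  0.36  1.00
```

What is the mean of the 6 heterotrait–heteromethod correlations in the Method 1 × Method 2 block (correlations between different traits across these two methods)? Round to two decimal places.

HTHM values (method 1 × method 2): 0.19, 0.21, 0.60, 0.46, 0.12, 0.20; mean = 1.78/6 = 0.30.

0.30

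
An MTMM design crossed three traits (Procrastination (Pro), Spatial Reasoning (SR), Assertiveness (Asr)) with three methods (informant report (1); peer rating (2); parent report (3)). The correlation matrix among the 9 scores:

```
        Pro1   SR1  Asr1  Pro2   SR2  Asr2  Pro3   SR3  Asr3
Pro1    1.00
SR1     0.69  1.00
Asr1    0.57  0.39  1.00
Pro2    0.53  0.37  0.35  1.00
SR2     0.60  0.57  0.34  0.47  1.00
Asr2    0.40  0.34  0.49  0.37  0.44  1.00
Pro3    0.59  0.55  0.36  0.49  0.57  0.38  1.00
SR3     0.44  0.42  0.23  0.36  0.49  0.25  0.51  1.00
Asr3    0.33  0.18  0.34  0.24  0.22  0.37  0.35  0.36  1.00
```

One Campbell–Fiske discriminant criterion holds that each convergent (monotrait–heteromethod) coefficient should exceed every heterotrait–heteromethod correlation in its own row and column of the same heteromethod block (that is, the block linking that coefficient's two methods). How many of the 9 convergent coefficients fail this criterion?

Checking each validity diagonal entry against its comparison values:
Pro (methods 1·2): 0.53 vs {0.60, 0.37, 0.40, 0.35} → fail.
Pro (methods 1·3): 0.59 vs {0.44, 0.55, 0.33, 0.36} → pass.
Pro (methods 2·3): 0.49 vs {0.36, 0.57, 0.24, 0.38} → fail.
SR (methods 1·2): 0.57 vs {0.37, 0.60, 0.34, 0.34} → fail.
SR (methods 1·3): 0.42 vs {0.55, 0.44, 0.18, 0.23} → fail.
SR (methods 2·3): 0.49 vs {0.57, 0.36, 0.22, 0.25} → fail.
Asr (methods 1·2): 0.49 vs {0.35, 0.40, 0.34, 0.34} → pass.
Asr (methods 1·3): 0.34 vs {0.36, 0.33, 0.23, 0.18} → fail.
Asr (methods 2·3): 0.37 vs {0.38, 0.24, 0.25, 0.22} → fail.
7 of 9 fail.

7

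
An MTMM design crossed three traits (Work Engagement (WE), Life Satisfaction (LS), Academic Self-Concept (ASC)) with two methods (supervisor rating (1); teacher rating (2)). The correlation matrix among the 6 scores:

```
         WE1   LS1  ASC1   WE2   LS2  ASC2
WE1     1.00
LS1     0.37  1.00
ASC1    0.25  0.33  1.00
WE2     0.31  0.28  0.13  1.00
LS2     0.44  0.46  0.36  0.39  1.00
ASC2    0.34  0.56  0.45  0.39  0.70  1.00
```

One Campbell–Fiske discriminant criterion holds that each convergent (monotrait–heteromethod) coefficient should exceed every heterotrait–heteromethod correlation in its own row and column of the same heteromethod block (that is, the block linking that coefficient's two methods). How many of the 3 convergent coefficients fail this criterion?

Checking each validity diagonal entry against its comparison values:
WE (methods 1·2): 0.31 vs {0.44, 0.28, 0.34, 0.13} → fail.
LS (methods 1·2): 0.46 vs {0.28, 0.44, 0.56, 0.36} → fail.
ASC (methods 1·2): 0.45 vs {0.13, 0.34, 0.36, 0.56} → fail.
3 of 3 fail.

3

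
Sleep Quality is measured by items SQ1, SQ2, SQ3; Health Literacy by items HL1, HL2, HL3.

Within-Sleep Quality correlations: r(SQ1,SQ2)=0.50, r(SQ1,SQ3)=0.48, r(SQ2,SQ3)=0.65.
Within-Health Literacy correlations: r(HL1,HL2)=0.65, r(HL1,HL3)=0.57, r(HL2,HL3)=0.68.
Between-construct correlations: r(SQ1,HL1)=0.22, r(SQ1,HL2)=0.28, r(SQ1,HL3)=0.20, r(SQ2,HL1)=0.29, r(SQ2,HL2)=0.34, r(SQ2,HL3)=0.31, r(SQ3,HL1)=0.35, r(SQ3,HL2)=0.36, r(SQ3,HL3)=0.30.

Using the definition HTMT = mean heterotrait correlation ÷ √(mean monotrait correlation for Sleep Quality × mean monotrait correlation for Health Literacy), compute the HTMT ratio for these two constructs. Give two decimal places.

0.50

Mean between = 2.65/9 = 0.2944.
Mean within-SQ = 1.63/3 = 0.5433; mean within-HL = 1.90/3 = 0.6333.
Geometric mean = √(0.5433 × 0.6333) = 0.5866.
HTMT = 0.2944 / 0.5866 = 0.50.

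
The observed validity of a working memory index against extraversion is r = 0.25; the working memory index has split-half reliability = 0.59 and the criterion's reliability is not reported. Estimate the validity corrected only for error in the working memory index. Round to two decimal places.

Single correction: r_c = r_obs / √r_xx = 0.25 / √0.59 = 0.25 / 0.7681 ≈ 0.33.

0.33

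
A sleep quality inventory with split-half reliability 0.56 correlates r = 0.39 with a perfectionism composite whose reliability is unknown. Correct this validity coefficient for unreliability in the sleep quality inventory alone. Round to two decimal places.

0.52

Single correction: r_c = r_obs / √r_xx = 0.39 / √0.56 = 0.39 / 0.7483 ≈ 0.52.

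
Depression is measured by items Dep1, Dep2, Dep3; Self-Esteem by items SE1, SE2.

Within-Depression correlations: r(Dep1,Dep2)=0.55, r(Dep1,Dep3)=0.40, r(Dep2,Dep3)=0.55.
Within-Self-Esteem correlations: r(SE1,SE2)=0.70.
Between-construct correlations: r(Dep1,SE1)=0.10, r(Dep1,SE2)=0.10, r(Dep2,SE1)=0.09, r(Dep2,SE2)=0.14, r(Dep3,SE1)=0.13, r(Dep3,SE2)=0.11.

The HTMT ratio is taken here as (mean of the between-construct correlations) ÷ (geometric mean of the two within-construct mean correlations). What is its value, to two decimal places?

Mean between = 0.67/6 = 0.1117.
Mean within-Dep = 1.50/3 = 0.5000; mean within-SE = 0.70/1 = 0.7000.
Geometric mean = √(0.5000 × 0.7000) = 0.5916.
HTMT = 0.1117 / 0.5916 = 0.19.

0.19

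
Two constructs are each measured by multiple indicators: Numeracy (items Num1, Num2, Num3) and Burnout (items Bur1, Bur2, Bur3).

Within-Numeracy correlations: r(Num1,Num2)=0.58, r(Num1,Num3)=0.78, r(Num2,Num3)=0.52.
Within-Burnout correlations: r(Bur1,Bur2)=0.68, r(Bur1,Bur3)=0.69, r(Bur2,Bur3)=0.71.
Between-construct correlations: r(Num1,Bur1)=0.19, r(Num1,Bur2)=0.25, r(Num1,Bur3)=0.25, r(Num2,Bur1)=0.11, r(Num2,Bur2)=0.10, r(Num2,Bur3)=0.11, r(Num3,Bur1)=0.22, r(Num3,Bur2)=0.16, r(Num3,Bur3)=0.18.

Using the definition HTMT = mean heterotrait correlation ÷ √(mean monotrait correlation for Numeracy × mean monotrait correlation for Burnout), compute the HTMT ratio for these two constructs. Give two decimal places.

0.26

Mean between = 1.57/9 = 0.1744.
Mean within-Num = 1.88/3 = 0.6267; mean within-Bur = 2.08/3 = 0.6933.
Geometric mean = √(0.6267 × 0.6933) = 0.6592.
HTMT = 0.1744 / 0.6592 = 0.26.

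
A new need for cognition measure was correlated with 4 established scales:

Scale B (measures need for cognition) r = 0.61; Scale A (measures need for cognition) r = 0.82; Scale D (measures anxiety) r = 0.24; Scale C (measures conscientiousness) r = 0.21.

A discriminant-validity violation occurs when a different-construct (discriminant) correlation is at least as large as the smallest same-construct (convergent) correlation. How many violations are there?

0

Convergent (same construct = need for cognition): Scale B, Scale A.
Smallest convergent = 0.61. Discriminant values: 0.24, 0.21; count ≥ 0.61 → 0.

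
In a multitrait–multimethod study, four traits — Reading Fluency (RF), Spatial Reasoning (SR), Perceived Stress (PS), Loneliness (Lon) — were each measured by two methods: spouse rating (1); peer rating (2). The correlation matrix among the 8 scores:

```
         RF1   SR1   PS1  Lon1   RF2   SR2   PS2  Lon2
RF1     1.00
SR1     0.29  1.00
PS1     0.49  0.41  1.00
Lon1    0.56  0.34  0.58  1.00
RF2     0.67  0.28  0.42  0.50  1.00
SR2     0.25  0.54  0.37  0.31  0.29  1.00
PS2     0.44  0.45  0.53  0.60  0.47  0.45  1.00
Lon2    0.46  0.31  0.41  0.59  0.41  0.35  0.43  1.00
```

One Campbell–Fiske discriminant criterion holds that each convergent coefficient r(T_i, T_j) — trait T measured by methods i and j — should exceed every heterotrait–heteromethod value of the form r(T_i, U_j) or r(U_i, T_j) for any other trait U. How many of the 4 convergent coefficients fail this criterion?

Checking each validity diagonal entry against its comparison values:
RF (methods 1·2): 0.67 vs {0.25, 0.28, 0.44, 0.42, 0.46, 0.50} → pass.
SR (methods 1·2): 0.54 vs {0.28, 0.25, 0.45, 0.37, 0.31, 0.31} → pass.
PS (methods 1·2): 0.53 vs {0.42, 0.44, 0.37, 0.45, 0.41, 0.60} → fail.
Lon (methods 1·2): 0.59 vs {0.50, 0.46, 0.31, 0.31, 0.60, 0.41} → fail.
2 of 4 fail.

2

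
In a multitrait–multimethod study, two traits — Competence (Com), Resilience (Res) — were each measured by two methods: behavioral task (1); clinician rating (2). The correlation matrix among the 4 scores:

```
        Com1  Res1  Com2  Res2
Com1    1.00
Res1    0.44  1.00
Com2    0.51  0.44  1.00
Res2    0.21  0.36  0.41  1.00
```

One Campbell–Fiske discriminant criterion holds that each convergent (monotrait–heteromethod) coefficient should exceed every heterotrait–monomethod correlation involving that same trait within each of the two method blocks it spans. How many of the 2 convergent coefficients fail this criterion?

1

Convergent coefficients and their comparison sets:
Com (methods 1·2): 0.51 vs {0.44, 0.41} → pass.
Res (methods 1·2): 0.36 vs {0.44, 0.41} → fail.
1 of 2 fail.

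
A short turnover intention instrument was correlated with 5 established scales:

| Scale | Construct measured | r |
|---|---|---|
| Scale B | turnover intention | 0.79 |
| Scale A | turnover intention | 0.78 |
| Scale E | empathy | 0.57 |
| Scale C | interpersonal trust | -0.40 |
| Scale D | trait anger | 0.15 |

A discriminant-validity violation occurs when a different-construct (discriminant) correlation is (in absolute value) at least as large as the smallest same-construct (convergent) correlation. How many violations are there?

Convergent (same construct = turnover intention): Scale B, Scale A.
Smallest convergent = 0.78. Discriminant |r|: 0.57, 0.40, 0.15; count ≥ 0.78 → 0.

0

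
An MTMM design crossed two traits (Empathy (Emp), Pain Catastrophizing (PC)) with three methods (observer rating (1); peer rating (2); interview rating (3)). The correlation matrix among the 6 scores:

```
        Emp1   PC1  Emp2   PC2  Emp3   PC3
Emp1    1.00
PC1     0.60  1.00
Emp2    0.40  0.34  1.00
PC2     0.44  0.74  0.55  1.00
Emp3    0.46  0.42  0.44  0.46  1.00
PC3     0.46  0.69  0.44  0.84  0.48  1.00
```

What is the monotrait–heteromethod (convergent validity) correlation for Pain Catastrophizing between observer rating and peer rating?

0.74

Same trait (PC), different methods: r(PC1, PC2) = 0.74.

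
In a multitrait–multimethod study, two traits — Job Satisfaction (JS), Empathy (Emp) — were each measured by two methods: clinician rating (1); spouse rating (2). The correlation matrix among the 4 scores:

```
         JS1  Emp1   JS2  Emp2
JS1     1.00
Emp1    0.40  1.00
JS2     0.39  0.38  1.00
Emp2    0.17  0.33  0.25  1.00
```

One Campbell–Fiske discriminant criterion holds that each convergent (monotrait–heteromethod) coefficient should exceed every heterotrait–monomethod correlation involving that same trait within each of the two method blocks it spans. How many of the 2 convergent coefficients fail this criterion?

Checking each validity diagonal entry against its comparison values:
JS (methods 1·2): 0.39 vs {0.40, 0.25} → fail.
Emp (methods 1·2): 0.33 vs {0.40, 0.25} → fail.
2 of 2 fail.

2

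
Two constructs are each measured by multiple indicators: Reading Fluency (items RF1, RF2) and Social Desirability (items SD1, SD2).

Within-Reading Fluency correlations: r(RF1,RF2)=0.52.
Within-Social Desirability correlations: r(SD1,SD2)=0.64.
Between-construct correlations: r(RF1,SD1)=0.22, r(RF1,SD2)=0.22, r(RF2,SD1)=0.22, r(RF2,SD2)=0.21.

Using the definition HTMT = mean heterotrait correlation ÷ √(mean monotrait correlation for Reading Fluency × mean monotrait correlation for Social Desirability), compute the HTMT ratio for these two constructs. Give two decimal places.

0.38

Mean between = 0.87/4 = 0.2175.
Mean within-RF = 0.52/1 = 0.5200; mean within-SD = 0.64/1 = 0.6400.
Geometric mean = √(0.5200 × 0.6400) = 0.5769.
HTMT = 0.2175 / 0.5769 = 0.38.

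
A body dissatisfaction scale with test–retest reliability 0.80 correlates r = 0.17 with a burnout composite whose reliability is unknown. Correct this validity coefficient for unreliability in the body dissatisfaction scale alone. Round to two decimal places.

0.19

Single correction: r_c = r_obs / √r_xx = 0.17 / √0.80 = 0.17 / 0.8944 ≈ 0.19.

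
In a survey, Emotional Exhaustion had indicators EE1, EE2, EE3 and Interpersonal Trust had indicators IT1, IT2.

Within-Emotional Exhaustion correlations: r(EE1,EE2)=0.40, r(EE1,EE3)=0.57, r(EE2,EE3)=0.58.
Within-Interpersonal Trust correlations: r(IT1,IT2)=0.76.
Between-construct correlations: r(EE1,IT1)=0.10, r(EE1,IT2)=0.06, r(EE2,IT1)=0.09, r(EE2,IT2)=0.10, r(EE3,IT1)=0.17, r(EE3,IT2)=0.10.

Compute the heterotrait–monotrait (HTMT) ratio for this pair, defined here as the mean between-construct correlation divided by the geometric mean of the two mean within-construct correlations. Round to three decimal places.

0.165

Mean between = 0.62/6 = 0.1033.
Mean within-EE = 1.55/3 = 0.5167; mean within-IT = 0.76/1 = 0.7600.
Geometric mean = √(0.5167 × 0.7600) = 0.6267.
HTMT = 0.1033 / 0.6267 = 0.165.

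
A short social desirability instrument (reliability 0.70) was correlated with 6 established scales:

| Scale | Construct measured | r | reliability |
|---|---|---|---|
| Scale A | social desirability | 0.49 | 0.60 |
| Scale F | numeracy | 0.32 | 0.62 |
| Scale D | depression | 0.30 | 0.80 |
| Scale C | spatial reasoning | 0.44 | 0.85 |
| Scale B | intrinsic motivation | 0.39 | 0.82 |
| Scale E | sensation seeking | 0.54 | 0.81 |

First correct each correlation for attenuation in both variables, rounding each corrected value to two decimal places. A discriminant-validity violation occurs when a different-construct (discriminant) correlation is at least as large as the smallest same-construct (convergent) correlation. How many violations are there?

Disattenuated r (r / √(r_scale · r_new)):
  Scale A (conv): 0.49 / √(0.60·0.70) = 0.76
  Scale F (disc): 0.32 / √(0.62·0.70) = 0.49
  Scale D (disc): 0.30 / √(0.80·0.70) = 0.40
  Scale C (disc): 0.44 / √(0.85·0.70) = 0.57
  Scale B (disc): 0.39 / √(0.82·0.70) = 0.51
  Scale E (disc): 0.54 / √(0.81·0.70) = 0.72
Smallest convergent = 0.76. Discriminant values: 0.49, 0.40, 0.57, 0.51, 0.72; count ≥ 0.76 → 0.

0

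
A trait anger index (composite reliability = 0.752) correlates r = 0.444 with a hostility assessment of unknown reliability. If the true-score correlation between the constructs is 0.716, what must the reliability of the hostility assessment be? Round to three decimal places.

r_true = r_obs / √(r_xx · r_yy) ⇒ 0.716 = 0.444 / √(0.752 · r_yy).
√(0.752 · r_yy) = 0.444 / 0.716 = 0.6201; 0.752 · r_yy = 0.3845; r_yy = 0.3845 / 0.752 ≈ 0.511.

0.511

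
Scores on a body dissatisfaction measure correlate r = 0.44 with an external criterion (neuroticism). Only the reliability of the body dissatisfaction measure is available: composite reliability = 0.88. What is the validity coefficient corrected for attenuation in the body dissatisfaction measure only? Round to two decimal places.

Single correction: r_c = r_obs / √r_xx = 0.44 / √0.88 = 0.44 / 0.9381 ≈ 0.47.

0.47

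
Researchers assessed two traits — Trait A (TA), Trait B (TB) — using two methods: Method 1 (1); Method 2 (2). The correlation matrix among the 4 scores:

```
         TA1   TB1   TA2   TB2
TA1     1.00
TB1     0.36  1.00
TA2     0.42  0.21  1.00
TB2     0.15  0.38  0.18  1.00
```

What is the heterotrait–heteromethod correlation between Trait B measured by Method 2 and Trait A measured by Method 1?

0.15

Different traits and methods: r(TB2, TA1) = 0.15.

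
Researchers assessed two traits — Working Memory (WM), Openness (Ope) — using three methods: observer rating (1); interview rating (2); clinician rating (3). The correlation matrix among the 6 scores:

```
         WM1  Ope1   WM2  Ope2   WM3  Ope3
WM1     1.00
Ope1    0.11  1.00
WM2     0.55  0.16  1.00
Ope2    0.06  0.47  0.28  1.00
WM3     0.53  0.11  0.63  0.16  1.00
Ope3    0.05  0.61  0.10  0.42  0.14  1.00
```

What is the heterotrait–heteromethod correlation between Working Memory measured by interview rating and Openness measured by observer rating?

Different traits and methods: r(WM2, Ope1) = 0.16.

0.16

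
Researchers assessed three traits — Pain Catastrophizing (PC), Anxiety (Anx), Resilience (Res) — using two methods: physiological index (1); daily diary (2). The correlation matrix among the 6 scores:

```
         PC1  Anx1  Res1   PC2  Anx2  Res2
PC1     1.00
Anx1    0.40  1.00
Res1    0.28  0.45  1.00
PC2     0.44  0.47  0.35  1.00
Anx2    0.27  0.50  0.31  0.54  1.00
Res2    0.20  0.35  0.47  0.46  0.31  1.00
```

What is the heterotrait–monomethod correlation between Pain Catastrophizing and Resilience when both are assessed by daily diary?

0.46

Different traits, same method: r(PC2, Res2) = 0.46.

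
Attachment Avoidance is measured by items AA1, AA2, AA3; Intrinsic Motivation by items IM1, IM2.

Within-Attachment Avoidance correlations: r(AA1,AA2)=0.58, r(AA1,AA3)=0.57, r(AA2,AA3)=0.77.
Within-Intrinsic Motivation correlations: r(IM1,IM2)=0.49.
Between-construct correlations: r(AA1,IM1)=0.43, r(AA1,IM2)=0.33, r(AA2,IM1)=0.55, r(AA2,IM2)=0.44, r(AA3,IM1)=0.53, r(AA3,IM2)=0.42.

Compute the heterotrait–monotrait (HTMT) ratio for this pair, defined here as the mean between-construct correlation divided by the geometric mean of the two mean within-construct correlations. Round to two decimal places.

Mean between = 2.70/6 = 0.4500.
Mean within-AA = 1.92/3 = 0.6400; mean within-IM = 0.49/1 = 0.4900.
Geometric mean = √(0.6400 × 0.4900) = 0.5600.
HTMT = 0.4500 / 0.5600 = 0.80.

0.80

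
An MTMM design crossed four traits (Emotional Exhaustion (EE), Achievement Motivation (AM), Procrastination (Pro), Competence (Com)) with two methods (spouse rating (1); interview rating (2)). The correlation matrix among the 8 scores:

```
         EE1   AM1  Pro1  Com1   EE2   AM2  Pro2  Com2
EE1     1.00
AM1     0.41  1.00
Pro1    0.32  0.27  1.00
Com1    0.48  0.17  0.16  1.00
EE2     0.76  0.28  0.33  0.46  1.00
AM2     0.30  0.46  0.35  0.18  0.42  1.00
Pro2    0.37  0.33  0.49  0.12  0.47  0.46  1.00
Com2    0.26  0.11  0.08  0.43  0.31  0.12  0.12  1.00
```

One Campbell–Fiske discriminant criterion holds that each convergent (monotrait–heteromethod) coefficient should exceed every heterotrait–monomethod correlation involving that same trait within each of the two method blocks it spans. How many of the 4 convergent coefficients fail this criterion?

2

Checking each validity diagonal entry against its comparison values:
EE (methods 1·2): 0.76 vs {0.41, 0.42, 0.32, 0.47, 0.48, 0.31} → pass.
AM (methods 1·2): 0.46 vs {0.41, 0.42, 0.27, 0.46, 0.17, 0.12} → fail.
Pro (methods 1·2): 0.49 vs {0.32, 0.47, 0.27, 0.46, 0.16, 0.12} → pass.
Com (methods 1·2): 0.43 vs {0.48, 0.31, 0.17, 0.12, 0.16, 0.12} → fail.
2 of 4 fail.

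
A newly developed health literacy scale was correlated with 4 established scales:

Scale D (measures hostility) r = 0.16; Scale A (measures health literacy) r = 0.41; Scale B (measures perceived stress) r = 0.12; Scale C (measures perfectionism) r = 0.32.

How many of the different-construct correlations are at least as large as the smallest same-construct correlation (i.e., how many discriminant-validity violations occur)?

Convergent (same construct = health literacy): Scale A.
Smallest convergent = 0.41. Discriminant values: 0.16, 0.12, 0.32; count ≥ 0.41 → 0.

0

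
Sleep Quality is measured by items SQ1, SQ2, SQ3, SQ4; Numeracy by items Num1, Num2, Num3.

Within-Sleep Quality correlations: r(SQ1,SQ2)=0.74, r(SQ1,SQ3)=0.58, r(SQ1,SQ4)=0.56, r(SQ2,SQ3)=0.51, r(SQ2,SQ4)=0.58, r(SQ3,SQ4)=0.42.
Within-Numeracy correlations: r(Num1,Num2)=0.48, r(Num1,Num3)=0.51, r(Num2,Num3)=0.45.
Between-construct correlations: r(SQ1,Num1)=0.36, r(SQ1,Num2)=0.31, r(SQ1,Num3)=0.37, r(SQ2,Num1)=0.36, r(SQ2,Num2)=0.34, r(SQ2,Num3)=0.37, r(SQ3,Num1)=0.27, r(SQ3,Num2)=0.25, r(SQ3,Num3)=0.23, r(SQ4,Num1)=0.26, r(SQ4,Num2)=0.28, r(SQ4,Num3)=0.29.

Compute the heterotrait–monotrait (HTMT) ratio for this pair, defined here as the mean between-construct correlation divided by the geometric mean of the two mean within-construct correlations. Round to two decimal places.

0.59

Between-construct mean = 3.69/12 = 0.3075.
Mean within-SQ = 3.39/6 = 0.5650; mean within-Num = 1.44/3 = 0.4800.
Geometric mean = √(0.5650 × 0.4800) = 0.5208.
HTMT = 0.3075 / 0.5208 = 0.59.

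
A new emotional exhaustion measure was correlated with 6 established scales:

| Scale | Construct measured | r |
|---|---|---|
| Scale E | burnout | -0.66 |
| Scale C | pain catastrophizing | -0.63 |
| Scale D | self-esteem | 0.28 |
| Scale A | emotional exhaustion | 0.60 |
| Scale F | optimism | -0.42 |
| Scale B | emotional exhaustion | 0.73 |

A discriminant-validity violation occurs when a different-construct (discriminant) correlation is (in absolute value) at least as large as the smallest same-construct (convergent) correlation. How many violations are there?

Convergent (same construct = emotional exhaustion): Scale A, Scale B.
Smallest convergent = 0.60. Discriminant |r|: 0.66, 0.63, 0.28, 0.42; count ≥ 0.60 → 2.

2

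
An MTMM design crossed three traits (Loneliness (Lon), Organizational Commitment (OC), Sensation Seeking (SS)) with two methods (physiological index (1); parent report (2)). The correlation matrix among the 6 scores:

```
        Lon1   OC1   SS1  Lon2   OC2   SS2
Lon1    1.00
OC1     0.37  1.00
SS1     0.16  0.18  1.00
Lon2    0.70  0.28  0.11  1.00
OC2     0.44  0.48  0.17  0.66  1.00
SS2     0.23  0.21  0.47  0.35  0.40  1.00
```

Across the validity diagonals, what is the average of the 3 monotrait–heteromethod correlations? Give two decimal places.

0.55

Convergent values: 0.70, 0.48, 0.47; mean = 1.65/3 = 0.55.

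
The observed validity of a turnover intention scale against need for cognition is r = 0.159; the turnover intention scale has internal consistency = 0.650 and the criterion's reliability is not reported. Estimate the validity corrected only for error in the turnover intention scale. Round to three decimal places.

0.197

Single correction: r_c = r_obs / √r_xx = 0.159 / √0.650 = 0.159 / 0.8062 ≈ 0.197.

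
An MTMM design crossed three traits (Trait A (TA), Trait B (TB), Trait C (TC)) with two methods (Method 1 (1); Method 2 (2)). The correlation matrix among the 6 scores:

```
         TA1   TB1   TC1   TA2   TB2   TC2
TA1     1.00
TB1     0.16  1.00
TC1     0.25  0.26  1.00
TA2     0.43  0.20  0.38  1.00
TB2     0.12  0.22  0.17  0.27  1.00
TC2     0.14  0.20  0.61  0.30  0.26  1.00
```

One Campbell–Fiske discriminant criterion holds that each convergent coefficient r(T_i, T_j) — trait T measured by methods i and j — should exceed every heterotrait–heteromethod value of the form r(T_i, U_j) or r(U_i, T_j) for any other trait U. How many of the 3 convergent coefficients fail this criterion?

0

Checking each validity diagonal entry against its comparison values:
TA (methods 1·2): 0.43 vs {0.12, 0.20, 0.14, 0.38} → pass.
TB (methods 1·2): 0.22 vs {0.20, 0.12, 0.20, 0.17} → pass.
TC (methods 1·2): 0.61 vs {0.38, 0.14, 0.17, 0.20} → pass.
0 of 3 fail.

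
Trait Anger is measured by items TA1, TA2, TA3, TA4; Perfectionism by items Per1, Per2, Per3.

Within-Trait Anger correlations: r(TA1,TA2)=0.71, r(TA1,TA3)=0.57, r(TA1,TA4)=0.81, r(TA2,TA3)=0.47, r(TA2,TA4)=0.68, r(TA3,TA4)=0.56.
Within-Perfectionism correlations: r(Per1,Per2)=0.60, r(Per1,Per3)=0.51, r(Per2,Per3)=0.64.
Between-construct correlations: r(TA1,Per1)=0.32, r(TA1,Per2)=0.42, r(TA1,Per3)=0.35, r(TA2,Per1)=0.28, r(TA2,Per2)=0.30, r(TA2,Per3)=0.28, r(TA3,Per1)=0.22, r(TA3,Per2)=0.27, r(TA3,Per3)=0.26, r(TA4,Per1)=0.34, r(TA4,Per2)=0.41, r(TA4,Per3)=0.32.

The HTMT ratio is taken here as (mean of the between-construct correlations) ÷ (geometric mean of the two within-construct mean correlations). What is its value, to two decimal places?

Mean between = 3.77/12 = 0.3142.
Mean within-TA = 3.80/6 = 0.6333; mean within-Per = 1.75/3 = 0.5833.
Geometric mean = √(0.6333 × 0.5833) = 0.6078.
HTMT = 0.3142 / 0.6078 = 0.52.

0.52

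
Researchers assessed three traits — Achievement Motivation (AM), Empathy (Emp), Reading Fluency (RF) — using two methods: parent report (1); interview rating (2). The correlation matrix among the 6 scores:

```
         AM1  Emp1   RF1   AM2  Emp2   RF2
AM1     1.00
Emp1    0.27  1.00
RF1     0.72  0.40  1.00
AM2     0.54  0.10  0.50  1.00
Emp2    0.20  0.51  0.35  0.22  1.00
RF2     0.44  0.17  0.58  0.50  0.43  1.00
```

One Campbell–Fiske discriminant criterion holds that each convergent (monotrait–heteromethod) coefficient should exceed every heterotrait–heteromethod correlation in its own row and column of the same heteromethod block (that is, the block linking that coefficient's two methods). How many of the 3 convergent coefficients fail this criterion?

Checking each validity diagonal entry against its comparison values:
AM (methods 1·2): 0.54 vs {0.20, 0.10, 0.44, 0.50} → pass.
Emp (methods 1·2): 0.51 vs {0.10, 0.20, 0.17, 0.35} → pass.
RF (methods 1·2): 0.58 vs {0.50, 0.44, 0.35, 0.17} → pass.
0 of 3 fail.

0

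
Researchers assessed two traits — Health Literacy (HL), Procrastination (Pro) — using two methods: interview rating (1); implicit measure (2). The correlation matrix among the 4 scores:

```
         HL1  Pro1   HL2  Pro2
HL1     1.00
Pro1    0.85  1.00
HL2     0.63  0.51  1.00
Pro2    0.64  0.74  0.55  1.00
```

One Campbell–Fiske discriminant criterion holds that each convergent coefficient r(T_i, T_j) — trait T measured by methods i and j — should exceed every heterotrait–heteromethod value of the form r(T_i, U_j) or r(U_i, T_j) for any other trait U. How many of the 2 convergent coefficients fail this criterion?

Each convergent coefficient versus the relevant comparison correlations:
HL (methods 1·2): 0.63 vs {0.64, 0.51} → fail.
Pro (methods 1·2): 0.74 vs {0.51, 0.64} → pass.
1 of 2 fail.

1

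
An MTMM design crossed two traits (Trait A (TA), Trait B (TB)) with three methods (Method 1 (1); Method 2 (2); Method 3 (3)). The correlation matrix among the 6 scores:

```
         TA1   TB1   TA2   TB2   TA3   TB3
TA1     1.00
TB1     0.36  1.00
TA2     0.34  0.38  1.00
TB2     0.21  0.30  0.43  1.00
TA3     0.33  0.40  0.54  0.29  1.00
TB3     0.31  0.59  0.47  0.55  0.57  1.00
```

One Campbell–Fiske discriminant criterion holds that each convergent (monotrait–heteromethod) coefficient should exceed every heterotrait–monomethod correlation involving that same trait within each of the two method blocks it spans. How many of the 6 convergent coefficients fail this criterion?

5

Convergent coefficients and their comparison sets:
TA (methods 1·2): 0.34 vs {0.36, 0.43} → fail.
TA (methods 1·3): 0.33 vs {0.36, 0.57} → fail.
TA (methods 2·3): 0.54 vs {0.43, 0.57} → fail.
TB (methods 1·2): 0.30 vs {0.36, 0.43} → fail.
TB (methods 1·3): 0.59 vs {0.36, 0.57} → pass.
TB (methods 2·3): 0.55 vs {0.43, 0.57} → fail.
5 of 6 fail.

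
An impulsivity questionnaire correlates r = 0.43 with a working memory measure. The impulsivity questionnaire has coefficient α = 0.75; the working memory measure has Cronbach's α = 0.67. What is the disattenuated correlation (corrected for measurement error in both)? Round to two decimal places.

r_true = r_obs / √(r_xx · r_yy) = 0.43 / √(0.75 × 0.67) = 0.43 / √0.5025 = 0.43 / 0.7089 ≈ 0.61.

0.61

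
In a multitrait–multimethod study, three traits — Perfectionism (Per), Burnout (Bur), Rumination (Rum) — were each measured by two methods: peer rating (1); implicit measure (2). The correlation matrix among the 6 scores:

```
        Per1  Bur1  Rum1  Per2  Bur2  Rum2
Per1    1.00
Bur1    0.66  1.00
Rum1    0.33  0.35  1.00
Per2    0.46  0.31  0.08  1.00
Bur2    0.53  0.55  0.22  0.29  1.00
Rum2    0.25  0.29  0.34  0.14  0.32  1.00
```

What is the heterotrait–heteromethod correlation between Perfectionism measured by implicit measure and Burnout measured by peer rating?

Different traits and methods: r(Per2, Bur1) = 0.31.

0.31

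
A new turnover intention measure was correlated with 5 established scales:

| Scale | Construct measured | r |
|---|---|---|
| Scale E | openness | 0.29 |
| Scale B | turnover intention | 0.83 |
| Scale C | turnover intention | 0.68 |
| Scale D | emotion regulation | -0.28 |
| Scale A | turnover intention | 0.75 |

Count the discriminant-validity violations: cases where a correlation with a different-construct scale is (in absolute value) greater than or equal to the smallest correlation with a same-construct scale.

0

Convergent (same construct = turnover intention): Scale B, Scale C, Scale A.
Smallest convergent = 0.68. Discriminant |r|: 0.29, 0.28; count ≥ 0.68 → 0.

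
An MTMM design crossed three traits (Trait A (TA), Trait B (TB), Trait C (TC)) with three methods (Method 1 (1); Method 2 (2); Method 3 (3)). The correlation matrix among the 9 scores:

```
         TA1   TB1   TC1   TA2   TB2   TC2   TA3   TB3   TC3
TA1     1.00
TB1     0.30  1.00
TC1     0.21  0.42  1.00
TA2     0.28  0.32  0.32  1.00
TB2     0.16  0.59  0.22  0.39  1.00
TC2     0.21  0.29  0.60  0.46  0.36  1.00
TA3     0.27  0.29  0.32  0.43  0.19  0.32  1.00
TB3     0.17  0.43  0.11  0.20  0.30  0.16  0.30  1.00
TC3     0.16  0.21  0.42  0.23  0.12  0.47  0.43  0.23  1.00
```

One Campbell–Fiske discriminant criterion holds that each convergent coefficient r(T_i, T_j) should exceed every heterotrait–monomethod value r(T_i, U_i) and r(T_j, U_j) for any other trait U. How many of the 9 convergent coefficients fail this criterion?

5

Each convergent coefficient versus the relevant comparison correlations:
TA (methods 1·2): 0.28 vs {0.30, 0.39, 0.21, 0.46} → fail.
TA (methods 1·3): 0.27 vs {0.30, 0.30, 0.21, 0.43} → fail.
TA (methods 2·3): 0.43 vs {0.39, 0.30, 0.46, 0.43} → fail.
TB (methods 1·2): 0.59 vs {0.30, 0.39, 0.42, 0.36} → pass.
TB (methods 1·3): 0.43 vs {0.30, 0.30, 0.42, 0.23} → pass.
TB (methods 2·3): 0.30 vs {0.39, 0.30, 0.36, 0.23} → fail.
TC (methods 1·2): 0.60 vs {0.21, 0.46, 0.42, 0.36} → pass.
TC (methods 1·3): 0.42 vs {0.21, 0.43, 0.42, 0.23} → fail.
TC (methods 2·3): 0.47 vs {0.46, 0.43, 0.36, 0.23} → pass.
5 of 9 fail.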